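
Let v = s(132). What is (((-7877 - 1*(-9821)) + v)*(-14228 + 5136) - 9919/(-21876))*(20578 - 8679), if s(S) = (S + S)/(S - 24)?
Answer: -13819777867090705/65628 ≈ -2.1058e+11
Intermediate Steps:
s(S) = 2*S/(-24 + S) (s(S) = (2*S)/(-24 + S) = 2*S/(-24 + S))
v = 22/9 (v = 2*132/(-24 + 132) = 2*132/108 = 2*132*(1/108) = 22/9 ≈ 2.4444)
(((-7877 - 1*(-9821)) + v)*(-14228 + 5136) - 9919/(-21876))*(20578 - 8679) = (((-7877 - 1*(-9821)) + 22/9)*(-14228 + 5136) - 9919/(-21876))*(20578 - 8679) = (((-7877 + 9821) + 22/9)*(-9092) - 9919*(-1/21876))*11899 = ((1944 + 22/9)*(-9092) + 9919/21876)*11899 = ((17518/9)*(-9092) + 9919/21876)*11899 = (-159273656/9 + 9919/21876)*11899 = -1161423469795/65628*11899 = -13819777867090705/65628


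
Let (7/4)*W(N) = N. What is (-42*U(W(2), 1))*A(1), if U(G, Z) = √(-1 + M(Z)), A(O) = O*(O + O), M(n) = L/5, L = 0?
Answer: -84*I ≈ -84.0*I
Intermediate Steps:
W(N) = 4*N/7
M(n) = 0 (M(n) = 0/5 = 0*(⅕) = 0)
A(O) = 2*O² (A(O) = O*(2*O) = 2*O²)
U(G, Z) = I (U(G, Z) = √(-1 + 0) = √(-1) = I)
(-42*U(W(2), 1))*A(1) = (-42*I)*(2*1²) = (-42*I)*(2*1) = -42*I*2 = -84*I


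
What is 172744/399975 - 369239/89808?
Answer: -44057525291/11973651600 ≈ -3.6795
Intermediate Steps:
172744/399975 - 369239/89808 = -44057525291/11973651600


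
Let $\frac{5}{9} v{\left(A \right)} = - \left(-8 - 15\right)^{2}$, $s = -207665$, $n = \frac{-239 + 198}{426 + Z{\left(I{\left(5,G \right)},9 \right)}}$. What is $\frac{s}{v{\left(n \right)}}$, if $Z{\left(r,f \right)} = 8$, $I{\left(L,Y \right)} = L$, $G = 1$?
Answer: $\frac{1038325}{4761} \approx 218.09$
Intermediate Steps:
$n = - \frac{41}{434}$ ($n = \frac{-239 + 198}{426 + 8} = - \frac{41}{434} \approx -0.09447$)
$v{\left(A \right)} = - \frac{4761}{5}$ ($v{\left(A \right)} = \frac{9 \left(- \left(-8 - 15\right)^{2}\right)}{5} = \frac{9 \left(- \left(-23\right)^{2}\right)}{5} = \frac{9 \left(\left(-1\right) 529\right)}{5} = \frac{9}{5} \left(-529\right) = - \frac{4761}{5}$)
$\frac{s}{v{\left(n \right)}} = - \frac{207665}{- \frac{4761}{5}} = \left(-207665\right) \left(- \frac{5}{4761}\right) = \frac{1038325}{4761}$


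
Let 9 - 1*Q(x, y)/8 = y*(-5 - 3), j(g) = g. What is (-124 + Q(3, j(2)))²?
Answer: 5776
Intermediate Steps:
Q(x, y) = 72 + 64*y (Q(x, y) = 72 - 8*y*(-5 - 3) = 72 - 8*y*(-8) = 72 - (-64)*y = 72 + 64*y)
(-124 + Q(3, j(2)))² = (-124 + (72 + 64*2))² = (-124 + (72 + 128))² = (-124 + 200)² = 76² = 5776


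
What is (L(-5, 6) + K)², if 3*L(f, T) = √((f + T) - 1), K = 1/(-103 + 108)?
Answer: 1/25 ≈ 0.040000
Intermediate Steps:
K = ⅕ (K = 1/5 = ⅕ ≈ 0.20000)
L(f, T) = √(-1 + T + f)/3 (L(f, T) = √((f + T) - 1)/3 = √((T + f) - 1)/3 = √(-1 + T + f)/3)
(L(-5, 6) + K)² = (√(-1 + 6 - 5)/3 + ⅕)² = (√0/3 + ⅕)² = ((⅓)*0 + ⅕)² = (0 + ⅕)² = (⅕)² = 1/25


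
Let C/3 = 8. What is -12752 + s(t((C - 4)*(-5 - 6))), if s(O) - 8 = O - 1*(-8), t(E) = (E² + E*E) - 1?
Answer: 84063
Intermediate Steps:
C = 24 (C = 3*8 = 24)
t(E) = -1 + 2*E² (t(E) = (E² + E²) - 1 = 2*E² - 1 = -1 + 2*E²)
s(O) = 16 + O (s(O) = 8 + (O - 1*(-8)) = 8 + (O + 8) = 8 + (8 + O) = 16 + O)
-12752 + s(t((C - 4)*(-5 - 6))) = -12752 + (16 + (-1 + 2*((24 - 4)*(-5 - 6))²)) = -12752 + (16 + (-1 + 2*(20*(-11))²)) = -12752 + (16 + (-1 + 2*(-220)²)) = -12752 + (16 + (-1 + 2*48400)) = -12752 + (16 + (-1 + 96800)) = -12752 + (16 + 96799) = -12752 + 96815 = 84063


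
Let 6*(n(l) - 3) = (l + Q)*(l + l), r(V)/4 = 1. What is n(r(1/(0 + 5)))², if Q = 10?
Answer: 4225/9 ≈ 469.44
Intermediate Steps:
r(V) = 4 (r(V) = 4*1 = 4)
n(l) = 3 + l*(10 + l)/3 (n(l) = 3 + ((l + 10)*(l + l))/6 = 3 + ((10 + l)*(2*l))/6 = 3 + (2*l*(10 + l))/6 = 3 + l*(10 + l)/3)
n(r(1/(0 + 5)))² = (3 + (⅓)*4² + (10/3)*4)² = (3 + (⅓)*16 + 40/3)² = (3 + 16/3 + 40/3)² = (65/3)² = 4225/9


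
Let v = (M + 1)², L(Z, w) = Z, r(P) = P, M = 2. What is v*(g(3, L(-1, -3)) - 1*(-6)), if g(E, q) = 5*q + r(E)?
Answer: 36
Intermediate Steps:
g(E, q) = E + 5*q (g(E, q) = 5*q + E = E + 5*q)
v = 9 (v = (2 + 1)² = 3² = 9)
v*(g(3, L(-1, -3)) - 1*(-6)) = 9*((3 + 5*(-1)) - 1*(-6)) = 9*((3 - 5) + 6) = 9*(-2 + 6) = 9*4 = 36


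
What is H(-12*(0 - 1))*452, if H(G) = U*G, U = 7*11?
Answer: 417648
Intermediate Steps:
U = 77
H(G) = 77*G
H(-12*(0 - 1))*452 = (77*(-12*(0 - 1)))*452 = (77*(-12*(-1)))*452 = (77*12)*452 = 924*452 = 417648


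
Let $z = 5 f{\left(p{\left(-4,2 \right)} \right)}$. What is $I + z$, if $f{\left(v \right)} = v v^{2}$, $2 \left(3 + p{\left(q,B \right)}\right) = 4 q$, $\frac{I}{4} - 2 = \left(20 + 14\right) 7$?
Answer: $-5695$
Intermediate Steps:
$I = 960$ ($I = 8 + 4 \left(20 + 14\right) 7 = 8 + 4 \cdot 34 \cdot 7 = 8 + 4 \cdot 238 = 8 + 952 = 960$)
$p{\left(q,B \right)} = -3 + 2 q$ ($p{\left(q,B \right)} = -3 + \frac{4 q}{2} = -3 + 2 q$)
$f{\left(v \right)} = v^{3}$
$z = -6655$ ($z = 5 \left(-3 + 2 \left(-4\right)\right)^{3} = 5 \left(-3 - 8\right)^{3} = 5 \left(-11\right)^{3} = 5 \left(-1331\right) = -6655$)
$I + z = 960 - 6655 = -5695$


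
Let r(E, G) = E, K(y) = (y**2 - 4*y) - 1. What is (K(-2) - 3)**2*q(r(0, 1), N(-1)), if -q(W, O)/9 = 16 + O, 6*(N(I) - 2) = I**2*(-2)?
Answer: -10176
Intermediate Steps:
K(y) = -1 + y**2 - 4*y
N(I) = 2 - I**2/3 (N(I) = 2 + (I**2*(-2))/6 = 2 + (-2*I**2)/6 = 2 - I**2/3)
q(W, O) = -144 - 9*O (q(W, O) = -9*(16 + O) = -144 - 9*O)
(K(-2) - 3)**2*q(r(0, 1), N(-1)) = ((-1 + (-2)**2 - 4*(-2)) - 3)**2*(-144 - 9*(2 - 1/3*(-1)**2)) = ((-1 + 4 + 8) - 3)**2*(-144 - 9*(2 - 1/3*1)) = (11 - 3)**2*(-144 - 9*(2 - 1/3)) = 8**2*(-144 - 9*5/3) = 64*(-144 - 15) = 64*(-159) = -10176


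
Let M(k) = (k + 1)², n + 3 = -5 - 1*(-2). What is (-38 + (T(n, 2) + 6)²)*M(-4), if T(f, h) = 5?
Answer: 747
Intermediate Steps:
n = -6 (n = -3 + (-5 - 1*(-2)) = -3 + (-5 + 2) = -3 - 3 = -6)
M(k) = (1 + k)²
(-38 + (T(n, 2) + 6)²)*M(-4) = (-38 + (5 + 6)²)*(1 - 4)² = (-38 + 11²)*(-3)² = (-38 + 121)*9 = 83*9 = 747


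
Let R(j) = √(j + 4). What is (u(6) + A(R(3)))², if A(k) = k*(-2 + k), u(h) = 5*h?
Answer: 1397 - 148*√7 ≈ 1005.4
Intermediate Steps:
R(j) = √(4 + j)
(u(6) + A(R(3)))² = (5*6 + √(4 + 3)*(-2 + √(4 + 3)))² = (30 + √7*(-2 + √7))²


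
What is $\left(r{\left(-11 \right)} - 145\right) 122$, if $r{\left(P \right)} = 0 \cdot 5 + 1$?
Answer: $-17568$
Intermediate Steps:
$r{\left(P \right)} = 1$ ($r{\left(P \right)} = 0 + 1 = 1$)
$\left(r{\left(-11 \right)} - 145\right) 122 = \left(1 - 145\right) 122 = \left(-144\right) 122 = -17568$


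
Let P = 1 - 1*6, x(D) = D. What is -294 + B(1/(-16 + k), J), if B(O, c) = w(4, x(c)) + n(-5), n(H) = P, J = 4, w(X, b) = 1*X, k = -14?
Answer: -295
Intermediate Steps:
w(X, b) = X
P = -5 (P = 1 - 6 = -5)
n(H) = -5
B(O, c) = -1 (B(O, c) = 4 - 5 = -1)
-294 + B(1/(-16 + k), J) = -294 - 1 = -295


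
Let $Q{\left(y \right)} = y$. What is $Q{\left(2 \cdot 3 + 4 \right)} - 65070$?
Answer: $-65060$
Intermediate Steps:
$Q{\left(2 \cdot 3 + 4 \right)} - 65070 = \left(2 \cdot 3 + 4\right) - 65070 = \left(6 + 4\right) - 65070 = 10 - 65070 = -65060$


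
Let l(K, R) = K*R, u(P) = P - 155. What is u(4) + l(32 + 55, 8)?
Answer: 545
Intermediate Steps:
u(P) = -155 + P
u(4) + l(32 + 55, 8) = (-155 + 4) + (32 + 55)*8 = -151 + 87*8 = -151 + 696 = 545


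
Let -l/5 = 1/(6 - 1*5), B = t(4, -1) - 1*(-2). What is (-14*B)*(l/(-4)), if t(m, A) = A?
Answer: -35/2 ≈ -17.500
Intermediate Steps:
B = 1 (B = -1 - 1*(-2) = -1 + 2 = 1)
l = -5 (l = -5/(6 - 1*5) = -5/(6 - 5) = -5/1 = -5*1 = -5)
(-14*B)*(l/(-4)) = (-14*1)*(-5/(-4)) = -(-70)*(-1)/4 = -14*5/4 = -35/2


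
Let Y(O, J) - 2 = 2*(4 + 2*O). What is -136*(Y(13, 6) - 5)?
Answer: -7752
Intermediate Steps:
Y(O, J) = 10 + 4*O (Y(O, J) = 2 + 2*(4 + 2*O) = 2 + (8 + 4*O) = 10 + 4*O)
-136*(Y(13, 6) - 5) = -136*((10 + 4*13) - 5) = -136*((10 + 52) - 5) = -136*(62 - 5) = -136*57 = -7752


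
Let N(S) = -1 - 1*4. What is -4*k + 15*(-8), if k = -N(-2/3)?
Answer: -140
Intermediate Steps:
N(S) = -5 (N(S) = -1 - 4 = -5)
k = 5 (k = -1*(-5) = 5)
-4*k + 15*(-8) = -4*5 + 15*(-8) = -20 - 120 = -140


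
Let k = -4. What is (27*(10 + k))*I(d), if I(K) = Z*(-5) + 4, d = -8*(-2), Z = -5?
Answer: 4698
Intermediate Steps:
d = 16
I(K) = 29 (I(K) = -5*(-5) + 4 = 25 + 4 = 29)
(27*(10 + k))*I(d) = (27*(10 - 4))*29 = (27*6)*29 = 162*29 = 4698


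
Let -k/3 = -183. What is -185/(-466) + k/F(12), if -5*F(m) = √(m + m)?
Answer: 185/466 - 915*√6/4 ≈ -559.92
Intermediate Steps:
k = 549 (k = -3*(-183) = 549)
F(m) = -√2*√m/5 (F(m) = -√(m + m)/5 = -√2*√m/5)
-185/(-466) + k/F(12) = -185/(-466) + 549/((-√2*√12/5)) = -185*(-1/466) + 549/((-√2*2*√3/5)) = 185/466 + 549/((-2*√6/5)) = 185/466 + 549*(-5*√6/12) = 185/466 - 915*√6/4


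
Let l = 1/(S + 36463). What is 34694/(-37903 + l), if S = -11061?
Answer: -881296988/962812005 ≈ -0.91534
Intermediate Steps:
l = 1/25402 (l = 1/(-11061 + 36463) = 1/25402 ≈ 3.9367e-5)
34694/(-37903 + l) = 34694/(-37903 + 1/25402) = 34694/(-962812005/25402) = 34694*(-25402/962812005) = -881296988/962812005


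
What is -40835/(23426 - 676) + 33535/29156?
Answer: -42766401/66329900 ≈ -0.64475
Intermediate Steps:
-40835/(23426 - 676) + 33535/29156 = -40835/22750 + 33535*(1/29156) = -40835*1/22750 + 33535/29156 = -8167/4550 + 33535/29156 = -42766401/66329900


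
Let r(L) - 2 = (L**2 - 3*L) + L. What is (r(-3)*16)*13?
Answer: 3536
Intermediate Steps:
r(L) = 2 + L**2 - 2*L (r(L) = 2 + ((L**2 - 3*L) + L) = 2 + (L**2 - 2*L) = 2 + L**2 - 2*L)
(r(-3)*16)*13 = ((2 + (-3)**2 - 2*(-3))*16)*13 = ((2 + 9 + 6)*16)*13 = (17*16)*13 = 272*13 = 3536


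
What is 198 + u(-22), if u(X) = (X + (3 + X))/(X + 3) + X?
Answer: 3385/19 ≈ 178.16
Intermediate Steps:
u(X) = X + (3 + 2*X)/(3 + X) (u(X) = (3 + 2*X)/(3 + X) + X = X + (3 + 2*X)/(3 + X))
198 + u(-22) = 198 + (3 + (-22)² + 5*(-22))/(3 - 22) = 198 + (3 + 484 - 110)/(-19) = 198 - 1/19*377 = 198 - 377/19 = 3385/19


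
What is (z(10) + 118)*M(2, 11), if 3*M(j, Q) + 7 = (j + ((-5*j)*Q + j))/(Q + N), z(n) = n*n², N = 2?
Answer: -16942/3 ≈ -5647.3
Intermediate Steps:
z(n) = n³
M(j, Q) = -7/3 + (2*j - 5*Q*j)/(3*(2 + Q)) (M(j, Q) = -7/3 + ((j + ((-5*j)*Q + j))/(Q + 2))/3 = -7/3 + ((j + (-5*Q*j + j))/(2 + Q))/3 = -7/3 + ((j + (j - 5*Q*j))/(2 + Q))/3 = -7/3 + ((2*j - 5*Q*j)/(2 + Q))/3 = -7/3 + (2*j - 5*Q*j)/(3*(2 + Q)))
(z(10) + 118)*M(2, 11) = (10³ + 118)*((-14 - 7*11 + 2*2 - 5*11*2)/(3*(2 + 11))) = (1000 + 118)*((⅓)*(-14 - 77 + 4 - 110)/13) = 1118*((⅓)*(1/13)*(-197)) = 1118*(-197/39) = -16942/3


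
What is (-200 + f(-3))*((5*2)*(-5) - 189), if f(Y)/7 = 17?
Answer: 19359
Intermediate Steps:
f(Y) = 119 (f(Y) = 7*17 = 119)
(-200 + f(-3))*((5*2)*(-5) - 189) = (-200 + 119)*((5*2)*(-5) - 189) = -81*(10*(-5) - 189) = -81*(-50 - 189) = -81*(-239) = 19359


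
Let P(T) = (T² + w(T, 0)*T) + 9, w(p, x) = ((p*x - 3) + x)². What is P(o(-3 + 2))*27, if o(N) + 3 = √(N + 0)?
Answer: -270 + 81*I ≈ -270.0 + 81.0*I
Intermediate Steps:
w(p, x) = (-3 + x + p*x)² (w(p, x) = ((-3 + p*x) + x)² = (-3 + x + p*x)²)
o(N) = -3 + √N (o(N) = -3 + √(N + 0) = -3 + √N)
P(T) = 9 + T² + 9*T (P(T) = (T² + (-3 + 0 + T*0)²*T) + 9 = (T² + (-3 + 0 + 0)²*T) + 9 = (T² + (-3)²*T) + 9 = (T² + 9*T) + 9 = 9 + T² + 9*T)
P(o(-3 + 2))*27 = (9 + (-3 + √(-3 + 2))² + 9*(-3 + √(-3 + 2)))*27 = (9 + (-3 + √(-1))² + 9*(-3 + √(-1)))*27 = (9 + (-3 + I)² + 9*(-3 + I))*27 = (9 + (-3 + I)² + (-27 + 9*I))*27 = (-18 + (-3 + I)² + 9*I)*27 = -486 + 27*(-3 + I)² + 243*I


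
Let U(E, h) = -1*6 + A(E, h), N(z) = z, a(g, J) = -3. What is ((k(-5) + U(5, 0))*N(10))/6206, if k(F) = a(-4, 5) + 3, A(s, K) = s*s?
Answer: 95/3103 ≈ 0.030616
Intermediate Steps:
A(s, K) = s²
U(E, h) = -6 + E² (U(E, h) = -1*6 + E² = -6 + E²)
k(F) = 0 (k(F) = -3 + 3 = 0)
((k(-5) + U(5, 0))*N(10))/6206 = ((0 + (-6 + 5²))*10)/6206 = ((0 + (-6 + 25))*10)*(1/6206) = ((0 + 19)*10)*(1/6206) = (19*10)*(1/6206) = 190*(1/6206) = 95/3103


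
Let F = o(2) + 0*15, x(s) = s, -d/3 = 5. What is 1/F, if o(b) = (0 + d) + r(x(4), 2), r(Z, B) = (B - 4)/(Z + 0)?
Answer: -2/31 ≈ -0.064516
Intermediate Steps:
d = -15 (d = -3*5 = -15)
r(Z, B) = (-4 + B)/Z
o(b) = -31/2 (o(b) = (0 - 15) + (-4 + 2)/4 = -15 + (¼)*(-2) = -15 - ½ = -31/2)
F = -31/2 (F = -31/2 + 0*15 = -31/2 + 0 = -31/2 ≈ -15.500)
1/F = 1/(-31/2) = -2/31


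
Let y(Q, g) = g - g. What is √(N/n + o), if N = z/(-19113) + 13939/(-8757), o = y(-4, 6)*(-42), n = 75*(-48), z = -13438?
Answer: √307344628695601/1115816940 ≈ 0.015712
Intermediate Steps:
y(Q, g) = 0
n = -3600
o = 0 (o = 0*(-42) = 0)
N = -49579847/55790847 (N = -13438/(-19113) + 13939/(-8757) = -13438*(-1/19113) + 13939*(-1/8757) = 13438/19113 - 13939/8757 = -49579847/55790847 ≈ -0.88867)
√(N/n + o) = √(-49579847/55790847/(-3600) + 0) = √(-49579847/55790847*(-1/3600) + 0) = √(49579847/200847049200 + 0) = √(49579847/200847049200) = √307344628695601/1115816940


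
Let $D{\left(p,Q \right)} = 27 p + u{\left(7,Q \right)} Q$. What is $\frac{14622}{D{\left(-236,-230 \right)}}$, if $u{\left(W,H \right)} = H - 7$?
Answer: $\frac{2437}{8023} \approx 0.30375$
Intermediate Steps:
$u{\left(W,H \right)} = -7 + H$ ($u{\left(W,H \right)} = H - 7 = -7 + H$)
$D{\left(p,Q \right)} = 27 p + Q \left(-7 + Q\right)$ ($D{\left(p,Q \right)} = 27 p + \left(-7 + Q\right) Q = 27 p + Q \left(-7 + Q\right)$)
$\frac{14622}{D{\left(-236,-230 \right)}} = \frac{14622}{27 \left(-236\right) - 230 \left(-7 - 230\right)} = \frac{14622}{-6372 - -54510} = \frac{14622}{-6372 + 54510} = \frac{14622}{48138} = 14622 \cdot \frac{1}{48138} = \frac{2437}{8023}$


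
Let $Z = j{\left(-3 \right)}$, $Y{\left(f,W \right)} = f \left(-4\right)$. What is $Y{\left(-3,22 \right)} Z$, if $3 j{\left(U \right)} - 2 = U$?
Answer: $-4$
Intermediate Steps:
$Y{\left(f,W \right)} = - 4 f$
$j{\left(U \right)} = \frac{2}{3} + \frac{U}{3}$
$Z = - \frac{1}{3}$ ($Z = \frac{2}{3} + \frac{1}{3} \left(-3\right) = \frac{2}{3} - 1 = - \frac{1}{3} \approx -0.33333$)
$Y{\left(-3,22 \right)} Z = \left(-4\right) \left(-3\right) \left(- \frac{1}{3}\right) = 12 \left(- \frac{1}{3}\right) = -4$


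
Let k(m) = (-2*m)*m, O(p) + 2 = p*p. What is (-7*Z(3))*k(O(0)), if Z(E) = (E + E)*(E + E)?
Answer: 2016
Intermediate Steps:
O(p) = -2 + p**2 (O(p) = -2 + p*p = -2 + p**2)
k(m) = -2*m**2
Z(E) = 4*E**2 (Z(E) = (2*E)*(2*E) = 4*E**2)
(-7*Z(3))*k(O(0)) = (-28*3**2)*(-2*(-2 + 0**2)**2) = (-28*9)*(-2*(-2 + 0)**2) = (-7*36)*(-2*(-2)**2) = -(-504)*4 = -252*(-8) = 2016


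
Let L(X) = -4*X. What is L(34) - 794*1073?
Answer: -852098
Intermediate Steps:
L(34) - 794*1073 = -4*34 - 794*1073 = -136 - 851962 = -852098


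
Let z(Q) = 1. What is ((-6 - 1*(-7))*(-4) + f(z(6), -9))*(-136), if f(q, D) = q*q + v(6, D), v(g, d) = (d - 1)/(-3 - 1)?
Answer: 68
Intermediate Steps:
v(g, d) = 1/4 - d/4 (v(g, d) = (-1 + d)/(-4) = (-1 + d)*(-1/4) = 1/4 - d/4)
f(q, D) = 1/4 + q**2 - D/4 (f(q, D) = q*q + (1/4 - D/4) = q**2 + (1/4 - D/4) = 1/4 + q**2 - D/4)
((-6 - 1*(-7))*(-4) + f(z(6), -9))*(-136) = ((-6 - 1*(-7))*(-4) + (1/4 + 1**2 - 1/4*(-9)))*(-136) = ((-6 + 7)*(-4) + (1/4 + 1 + 9/4))*(-136) = (1*(-4) + 7/2)*(-136) = (-4 + 7/2)*(-136) = -1/2*(-136) = 68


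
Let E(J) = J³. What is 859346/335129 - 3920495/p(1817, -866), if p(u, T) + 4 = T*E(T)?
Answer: 483324095952687617/188487944633469228 ≈ 2.5642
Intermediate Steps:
p(u, T) = -4 + T⁴ (p(u, T) = -4 + T*T³ = -4 + T⁴)
859346/335129 - 3920495/p(1817, -866) = 859346/335129 - 3920495/(-4 + (-866)⁴) = 859346*(1/335129) - 3920495/(-4 + 562434001936) = 859346/335129 - 3920495/562434001932 = 483324095952687617/188487944633469228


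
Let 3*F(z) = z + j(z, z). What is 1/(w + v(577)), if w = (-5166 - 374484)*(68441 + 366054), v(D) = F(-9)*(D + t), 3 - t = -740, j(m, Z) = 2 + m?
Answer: -1/164956033790 ≈ -6.0622e-12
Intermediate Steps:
t = 743 (t = 3 - 1*(-740) = 3 + 740 = 743)
F(z) = 2/3 + 2*z/3 (F(z) = (z + (2 + z))/3 = (2 + 2*z)/3 = 2/3 + 2*z/3)
v(D) = -11888/3 - 16*D/3 (v(D) = (2/3 + (2/3)*(-9))*(D + 743) = (2/3 - 6)*(743 + D) = -16*(743 + D)/3 = -11888/3 - 16*D/3)
w = -164956026750 (w = -379650*434495 = -164956026750)
1/(w + v(577)) = 1/(-164956026750 + (-11888/3 - 16/3*577)) = 1/(-164956026750 + (-11888/3 - 9232/3)) = 1/(-164956026750 - 7040) = 1/(-164956033790) = -1/164956033790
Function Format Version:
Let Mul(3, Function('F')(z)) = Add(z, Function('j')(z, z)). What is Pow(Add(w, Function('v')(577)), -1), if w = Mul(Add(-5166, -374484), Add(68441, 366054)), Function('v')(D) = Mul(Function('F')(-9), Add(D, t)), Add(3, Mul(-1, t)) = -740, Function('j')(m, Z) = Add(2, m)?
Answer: Rational(-1, 164956033790) ≈ -6.0622e-12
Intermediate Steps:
t = 743 (t = Add(3, Mul(-1, -740)) = Add(3, 740) = 743)
Function('F')(z) = Add(Rational(2, 3), Mul(Rational(2, 3), z)) (Function('F')(z) = Mul(Rational(1, 3), Add(z, Add(2, z))) = Mul(Rational(1, 3), Add(2, Mul(2, z))) = Add(Rational(2, 3), Mul(Rational(2, 3), z)))
Function('v')(D) = Add(Rational(-11888, 3), Mul(Rational(-16, 3), D)) (Function('v')(D) = Mul(Add(Rational(2, 3), Mul(Rational(2, 3), -9)), Add(D, 743)) = Mul(Add(Rational(2, 3), -6), Add(743, D)) = Mul(Rational(-16, 3), Add(743, D)) = Add(Rational(-11888, 3), Mul(Rational(-16, 3), D)))
w = -164956026750 (w = Mul(-379650, 434495) = -164956026750)
Pow(Add(w, Function('v')(577)), -1) = Pow(Add(-164956026750, Add(Rational(-11888, 3), Mul(Rational(-16, 3), 577))), -1) = Pow(Add(-164956026750, Add(Rational(-11888, 3), Rational(-9232, 3))), -1) = Pow(Add(-164956026750, -7040), -1) = Pow(-164956033790, -1) = Rational(-1, 164956033790)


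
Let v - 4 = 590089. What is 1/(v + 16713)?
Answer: 1/606806 ≈ 1.6480e-6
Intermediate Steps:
v = 590093 (v = 4 + 590089 = 590093)
1/(v + 16713) = 1/(590093 + 16713) = 1/606806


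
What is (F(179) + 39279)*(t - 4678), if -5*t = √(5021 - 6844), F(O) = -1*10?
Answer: -183700382 - 39269*I*√1823/5 ≈ -1.837e+8 - 3.3533e+5*I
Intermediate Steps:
F(O) = -10
t = -I*√1823/5 (t = -√(5021 - 6844)/5 = -I*√1823/5 ≈ -8.5393*I)
(F(179) + 39279)*(t - 4678) = (-10 + 39279)*(-I*√1823/5 - 4678) = 39269*(-4678 - I*√1823/5) = -183700382 - 39269*I*√1823/5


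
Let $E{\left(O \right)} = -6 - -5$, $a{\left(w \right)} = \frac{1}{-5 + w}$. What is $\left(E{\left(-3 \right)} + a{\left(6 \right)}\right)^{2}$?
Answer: $0$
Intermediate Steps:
$E{\left(O \right)} = -1$ ($E{\left(O \right)} = -6 + 5 = -1$)
$\left(E{\left(-3 \right)} + a{\left(6 \right)}\right)^{2} = \left(-1 + \frac{1}{-5 + 6}\right)^{2} = \left(-1 + 1^{-1}\right)^{2} = \left(-1 + 1\right)^{2} = 0^{2} = 0$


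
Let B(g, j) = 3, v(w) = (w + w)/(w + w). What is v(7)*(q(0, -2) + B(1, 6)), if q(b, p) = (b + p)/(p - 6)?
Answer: 13/4 ≈ 3.2500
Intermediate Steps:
v(w) = 1 (v(w) = (2*w)/((2*w)) = (2*w)*(1/(2*w)) = 1)
q(b, p) = (b + p)/(-6 + p)
v(7)*(q(0, -2) + B(1, 6)) = 1*((0 - 2)/(-6 - 2) + 3) = 1*(-2/(-8) + 3) = 1*(-1/8*(-2) + 3) = 1*(1/4 + 3) = 1*(13/4) = 13/4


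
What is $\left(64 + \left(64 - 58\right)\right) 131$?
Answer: $9170$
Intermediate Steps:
$\left(64 + \left(64 - 58\right)\right) 131 = \left(64 + 6\right) 131 = 70 \cdot 131 = 9170$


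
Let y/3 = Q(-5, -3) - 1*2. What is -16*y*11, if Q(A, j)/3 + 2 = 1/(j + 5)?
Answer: 3432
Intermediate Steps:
Q(A, j) = -6 + 3/(5 + j) (Q(A, j) = -6 + 3/(j + 5) = -6 + 3/(5 + j))
y = -39/2 (y = 3*(3*(-9 - 2*(-3))/(5 - 3) - 1*2) = 3*(3*(-9 + 6)/2 - 2) = 3*(3*(½)*(-3) - 2) = 3*(-9/2 - 2) = 3*(-13/2) = -39/2 ≈ -19.500)
-16*y*11 = -16*(-39/2)*11 = 312*11 = 3432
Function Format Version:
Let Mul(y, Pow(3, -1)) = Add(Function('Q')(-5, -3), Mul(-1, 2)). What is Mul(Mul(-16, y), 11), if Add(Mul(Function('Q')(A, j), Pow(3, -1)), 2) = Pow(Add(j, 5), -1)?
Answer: 3432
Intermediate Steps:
Function('Q')(A, j) = Add(-6, Mul(3, Pow(Add(5, j), -1))) (Function('Q')(A, j) = Add(-6, Mul(3, Pow(Add(j, 5), -1))) = Add(-6, Mul(3, Pow(Add(5, j), -1))))
y = Rational(-39, 2) (y = Mul(3, Add(Mul(3, Pow(Add(5, -3), -1), Add(-9, Mul(-2, -3))), Mul(-1, 2))) = Mul(3, Add(Mul(3, Pow(2, -1), Add(-9, 6)), -2)) = Mul(3, Add(Mul(3, Rational(1, 2), -3), -2)) = Mul(3, Add(Rational(-9, 2), -2)) = Mul(3, Rational(-13, 2)) = Rational(-39, 2) ≈ -19.500)
Mul(Mul(-16, y), 11) = Mul(Mul(-16, Rational(-39, 2)), 11) = Mul(312, 11) = 3432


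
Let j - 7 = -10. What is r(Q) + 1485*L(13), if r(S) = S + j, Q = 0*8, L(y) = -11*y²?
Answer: -2760618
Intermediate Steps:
j = -3 (j = 7 - 10 = -3)
Q = 0
r(S) = -3 + S (r(S) = S - 3 = -3 + S)
r(Q) + 1485*L(13) = (-3 + 0) + 1485*(-11*13²) = -3 + 1485*(-11*169) = -3 + 1485*(-1859) = -3 - 2760615 = -2760618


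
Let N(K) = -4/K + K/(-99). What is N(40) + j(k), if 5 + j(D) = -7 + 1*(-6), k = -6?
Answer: -18319/990 ≈ -18.504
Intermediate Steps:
N(K) = -4/K - K/99 (N(K) = -4/K + K*(-1/99) = -4/K - K/99)
j(D) = -18 (j(D) = -5 + (-7 + 1*(-6)) = -5 + (-7 - 6) = -5 - 13 = -18)
N(40) + j(k) = (-4/40 - 1/99*40) - 18 = (-4*1/40 - 40/99) - 18 = (-1/10 - 40/99) - 18 = -499/990 - 18 = -18319/990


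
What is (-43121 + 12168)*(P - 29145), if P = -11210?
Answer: 1249108315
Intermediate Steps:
(-43121 + 12168)*(P - 29145) = (-43121 + 12168)*(-11210 - 29145) = -30953*(-40355) = 1249108315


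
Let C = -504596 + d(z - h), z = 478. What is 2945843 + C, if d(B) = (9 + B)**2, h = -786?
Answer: 4061776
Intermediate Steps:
C = 1115933 (C = -504596 + (9 + (478 - 1*(-786)))**2 = -504596 + (9 + (478 + 786))**2 = -504596 + (9 + 1264)**2 = -504596 + 1273**2 = -504596 + 1620529 = 1115933)
2945843 + C = 2945843 + 1115933 = 4061776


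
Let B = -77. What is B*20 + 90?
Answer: -1450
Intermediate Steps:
B*20 + 90 = -77*20 + 90 = -1540 + 90 = -1450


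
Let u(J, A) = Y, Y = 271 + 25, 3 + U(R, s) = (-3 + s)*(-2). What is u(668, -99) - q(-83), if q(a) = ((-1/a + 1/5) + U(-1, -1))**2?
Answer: 46300031/172225 ≈ 268.83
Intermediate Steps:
U(R, s) = 3 - 2*s (U(R, s) = -3 + (-3 + s)*(-2) = -3 + (6 - 2*s) = 3 - 2*s)
Y = 296
q(a) = (26/5 - 1/a)**2 (q(a) = ((-1/a + 1/5) + (3 - 2*(-1)))**2 = ((-1/a + 1*(1/5)) + (3 + 2))**2 = ((-1/a + 1/5) + 5)**2 = ((1/5 - 1/a) + 5)**2 = (26/5 - 1/a)**2)
u(J, A) = 296
u(668, -99) - q(-83) = 296 - (-5 + 26*(-83))**2/(25*(-83)**2) = 296 - (-5 - 2158)**2/(25*6889) = 296 - (-2163)**2/(25*6889) = 296 - 4678569/(25*6889) = 296 - 1*4678569/172225 = 296 - 4678569/172225 = 46300031/172225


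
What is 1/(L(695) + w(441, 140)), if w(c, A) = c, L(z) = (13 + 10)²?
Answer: 1/970 ≈ 0.0010309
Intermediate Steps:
L(z) = 529 (L(z) = 23² = 529)
1/(L(695) + w(441, 140)) = 1/(529 + 441) = 1/970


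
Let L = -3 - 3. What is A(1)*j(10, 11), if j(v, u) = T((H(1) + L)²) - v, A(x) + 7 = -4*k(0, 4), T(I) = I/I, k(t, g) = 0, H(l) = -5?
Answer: 63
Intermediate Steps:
L = -6
T(I) = 1
A(x) = -7 (A(x) = -7 - 4*0 = -7 + 0 = -7)
j(v, u) = 1 - v
A(1)*j(10, 11) = -7*(1 - 1*10) = -7*(1 - 10) = -7*(-9) = 63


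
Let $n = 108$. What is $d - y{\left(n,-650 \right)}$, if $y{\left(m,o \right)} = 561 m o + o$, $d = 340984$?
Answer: $39723834$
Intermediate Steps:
$y{\left(m,o \right)} = o + 561 m o$ ($y{\left(m,o \right)} = 561 m o + o = o + 561 m o$)
$d - y{\left(n,-650 \right)} = 340984 - - 650 \left(1 + 561 \cdot 108\right) = 340984 - - 650 \left(1 + 60588\right) = 340984 - \left(-650\right) 60589 = 340984 - -39382850 = 340984 + 39382850 = 39723834$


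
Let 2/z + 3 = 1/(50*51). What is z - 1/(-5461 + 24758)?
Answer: -98422349/147602753 ≈ -0.66681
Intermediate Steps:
z = -5100/7649 (z = 2/(-3 + 1/(50*51)) = 2/(-3 + 1/2550) = 2/(-7649/2550) = 2*(-2550/7649) = -5100/7649 ≈ -0.66675)
z - 1/(-5461 + 24758) = -5100/7649 - 1/(-5461 + 24758) = -5100/7649 - 1/19297 = -98422349/147602753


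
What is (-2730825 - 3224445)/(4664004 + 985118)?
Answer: -2977635/2824561 ≈ -1.0542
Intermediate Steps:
(-2730825 - 3224445)/(4664004 + 985118) = -5955270/5649122 = -5955270*1/5649122 = -2977635/2824561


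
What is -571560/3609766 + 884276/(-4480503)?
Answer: -2876452867048/8086783696149 ≈ -0.35570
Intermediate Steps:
-571560/3609766 + 884276/(-4480503) = -571560*1/3609766 + 884276*(-1/4480503) = -285780/1804883 - 884276/4480503 = -2876452867048/8086783696149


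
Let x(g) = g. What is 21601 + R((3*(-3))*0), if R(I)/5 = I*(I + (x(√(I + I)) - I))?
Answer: 21601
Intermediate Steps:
R(I) = 5*√2*I^(3/2) (R(I) = 5*(I*(I + (√(I + I) - I))) = 5*(I*(I + (√(2*I) - I))) = 5*(I*(I + (√2*√I - I))) = 5*(I*(I + (-I + √2*√I))) = 5*(I*(√2*√I)) = 5*(√2*I^(3/2)) = 5*√2*I^(3/2))
21601 + R((3*(-3))*0) = 21601 + 5*√2*((3*(-3))*0)^(3/2) = 21601 + 5*√2*(-9*0)^(3/2) = 21601 + 5*√2*0^(3/2) = 21601 + 5*√2*0 = 21601 + 0 = 21601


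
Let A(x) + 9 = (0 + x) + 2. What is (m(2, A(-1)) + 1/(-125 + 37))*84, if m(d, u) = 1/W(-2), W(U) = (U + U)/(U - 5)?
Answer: 3213/22 ≈ 146.05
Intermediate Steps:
A(x) = -7 + x (A(x) = -9 + ((0 + x) + 2) = -9 + (x + 2) = -9 + (2 + x) = -7 + x)
W(U) = 2*U/(-5 + U) (W(U) = (2*U)/(-5 + U) = 2*U/(-5 + U))
m(d, u) = 7/4 (m(d, u) = 1/(2*(-2)/(-5 - 2)) = 1/(2*(-2)/(-7)) = 1/(2*(-2)*(-⅐)) = 1/(4/7) = 7/4)
(m(2, A(-1)) + 1/(-125 + 37))*84 = (7/4 + 1/(-125 + 37))*84 = (7/4 + 1/(-88))*84 = (7/4 - 1/88)*84 = (153/88)*84 = 3213/22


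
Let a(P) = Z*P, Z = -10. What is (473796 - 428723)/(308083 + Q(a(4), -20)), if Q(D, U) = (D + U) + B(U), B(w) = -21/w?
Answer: 901460/6160481 ≈ 0.14633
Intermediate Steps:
a(P) = -10*P
Q(D, U) = D + U - 21/U (Q(D, U) = (D + U) - 21/U = D + U - 21/U)
(473796 - 428723)/(308083 + Q(a(4), -20)) = (473796 - 428723)/(308083 + (-10*4 - 20 - 21/(-20))) = 45073/(308083 + (-40 - 20 - 21*(-1/20))) = 45073/(308083 + (-40 - 20 + 21/20)) = 45073/(308083 - 1179/20) = 45073/(6160481/20) = 45073*(20/6160481) = 901460/6160481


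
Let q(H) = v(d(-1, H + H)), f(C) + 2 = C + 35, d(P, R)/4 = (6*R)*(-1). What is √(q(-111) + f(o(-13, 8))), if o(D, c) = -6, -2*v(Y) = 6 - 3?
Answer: √102/2 ≈ 5.0498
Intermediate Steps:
d(P, R) = -24*R (d(P, R) = 4*((6*R)*(-1)) = 4*(-6*R) = -24*R)
v(Y) = -3/2 (v(Y) = -(6 - 3)/2 = -½*3 = -3/2)
f(C) = 33 + C (f(C) = -2 + (C + 35) = -2 + (35 + C) = 33 + C)
q(H) = -3/2
√(q(-111) + f(o(-13, 8))) = √(-3/2 + (33 - 6)) = √(-3/2 + 27) = √(51/2) = √102/2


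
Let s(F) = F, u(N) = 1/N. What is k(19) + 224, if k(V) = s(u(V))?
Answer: 4257/19 ≈ 224.05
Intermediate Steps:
k(V) = 1/V
k(19) + 224 = 1/19 + 224 = 4257/19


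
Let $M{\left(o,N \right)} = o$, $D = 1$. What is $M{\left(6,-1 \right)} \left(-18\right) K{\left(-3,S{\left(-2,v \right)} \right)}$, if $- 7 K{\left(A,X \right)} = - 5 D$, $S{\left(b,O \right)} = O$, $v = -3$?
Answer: $- \frac{540}{7} \approx -77.143$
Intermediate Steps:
$K{\left(A,X \right)} = \frac{5}{7}$ ($K{\left(A,X \right)} = - \frac{\left(-5\right) 1}{7} = \left(- \frac{1}{7}\right) \left(-5\right) = \frac{5}{7}$)
$M{\left(6,-1 \right)} \left(-18\right) K{\left(-3,S{\left(-2,v \right)} \right)} = 6 \left(-18\right) \frac{5}{7} = \left(-108\right) \frac{5}{7} = - \frac{540}{7}$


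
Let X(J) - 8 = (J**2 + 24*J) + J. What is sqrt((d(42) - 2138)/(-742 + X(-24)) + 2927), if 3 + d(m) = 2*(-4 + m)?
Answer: sqrt(1683314098)/758 ≈ 54.127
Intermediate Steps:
X(J) = 8 + J**2 + 25*J (X(J) = 8 + ((J**2 + 24*J) + J) = 8 + (J**2 + 25*J) = 8 + J**2 + 25*J)
d(m) = -11 + 2*m (d(m) = -3 + 2*(-4 + m) = -3 + (-8 + 2*m) = -11 + 2*m)
sqrt((d(42) - 2138)/(-742 + X(-24)) + 2927) = sqrt(((-11 + 2*42) - 2138)/(-742 + (8 + (-24)**2 + 25*(-24))) + 2927) = sqrt(((-11 + 84) - 2138)/(-742 + (8 + 576 - 600)) + 2927) = sqrt((73 - 2138)/(-742 - 16) + 2927) = sqrt(-2065/(-758) + 2927) = sqrt(-2065*(-1/758) + 2927) = sqrt(2065/758 + 2927) = sqrt(2220731/758) = sqrt(1683314098)/758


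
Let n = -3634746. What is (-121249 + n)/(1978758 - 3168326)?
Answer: 3755995/1189568 ≈ 3.1574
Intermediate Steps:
(-121249 + n)/(1978758 - 3168326) = (-121249 - 3634746)/(1978758 - 3168326) = -3755995/(-1189568) = -3755995*(-1/1189568) = 3755995/1189568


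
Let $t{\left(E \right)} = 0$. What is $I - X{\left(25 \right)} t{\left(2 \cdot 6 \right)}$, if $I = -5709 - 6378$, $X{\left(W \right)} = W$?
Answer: $-12087$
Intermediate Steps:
$I = -12087$
$I - X{\left(25 \right)} t{\left(2 \cdot 6 \right)} = -12087 - 25 \cdot 0 = -12087 - 0 = -12087 + 0 = -12087$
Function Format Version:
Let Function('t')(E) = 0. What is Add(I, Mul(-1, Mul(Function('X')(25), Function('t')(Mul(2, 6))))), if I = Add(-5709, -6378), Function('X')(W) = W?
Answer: -12087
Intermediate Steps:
I = -12087
Add(I, Mul(-1, Mul(Function('X')(25), Function('t')(Mul(2, 6))))) = Add(-12087, Mul(-1, Mul(25, 0))) = Add(-12087, Mul(-1, 0)) = Add(-12087, 0) = -12087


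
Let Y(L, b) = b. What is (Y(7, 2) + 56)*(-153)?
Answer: -8874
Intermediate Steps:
(Y(7, 2) + 56)*(-153) = (2 + 56)*(-153) = 58*(-153) = -8874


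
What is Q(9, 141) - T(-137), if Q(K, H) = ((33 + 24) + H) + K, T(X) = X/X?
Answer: 206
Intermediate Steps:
T(X) = 1
Q(K, H) = 57 + H + K (Q(K, H) = (57 + H) + K = 57 + H + K)
Q(9, 141) - T(-137) = (57 + 141 + 9) - 1*1 = 207 - 1 = 206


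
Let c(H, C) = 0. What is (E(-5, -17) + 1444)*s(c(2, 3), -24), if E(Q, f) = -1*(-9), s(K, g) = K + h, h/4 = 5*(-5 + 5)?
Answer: 0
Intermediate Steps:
h = 0 (h = 4*(5*(-5 + 5)) = 4*(5*0) = 4*0 = 0)
s(K, g) = K (s(K, g) = K + 0 = K)
E(Q, f) = 9
(E(-5, -17) + 1444)*s(c(2, 3), -24) = (9 + 1444)*0 = 1453*0 = 0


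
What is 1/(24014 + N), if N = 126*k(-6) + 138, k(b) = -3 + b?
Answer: 1/23018 ≈ 4.3444e-5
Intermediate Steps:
N = -996 (N = 126*(-3 - 6) + 138 = 126*(-9) + 138 = -1134 + 138 = -996)
1/(24014 + N) = 1/(24014 - 996) = 1/23018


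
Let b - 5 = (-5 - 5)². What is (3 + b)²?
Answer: 11664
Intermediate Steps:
b = 105 (b = 5 + (-5 - 5)² = 5 + (-10)² = 5 + 100 = 105)
(3 + b)² = (3 + 105)² = 108² = 11664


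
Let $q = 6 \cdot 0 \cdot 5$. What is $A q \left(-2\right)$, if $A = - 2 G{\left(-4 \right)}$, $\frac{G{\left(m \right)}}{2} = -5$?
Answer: $0$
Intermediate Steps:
$G{\left(m \right)} = -10$ ($G{\left(m \right)} = 2 \left(-5\right) = -10$)
$A = 20$ ($A = \left(-2\right) \left(-10\right) = 20$)
$q = 0$ ($q = 0 \cdot 5 = 0$)
$A q \left(-2\right) = 20 \cdot 0 \left(-2\right) = 0 \left(-2\right) = 0$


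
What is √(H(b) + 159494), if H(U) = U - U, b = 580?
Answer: √159494 ≈ 399.37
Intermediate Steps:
H(U) = 0
√(H(b) + 159494) = √(0 + 159494) = √159494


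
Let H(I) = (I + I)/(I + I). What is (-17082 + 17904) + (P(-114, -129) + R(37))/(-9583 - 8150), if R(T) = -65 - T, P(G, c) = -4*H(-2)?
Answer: 14576632/17733 ≈ 822.01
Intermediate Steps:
H(I) = 1 (H(I) = (2*I)/((2*I)) = (2*I)*(1/(2*I)) = 1)
P(G, c) = -4 (P(G, c) = -4*1 = -4)
(-17082 + 17904) + (P(-114, -129) + R(37))/(-9583 - 8150) = (-17082 + 17904) + (-4 + (-65 - 1*37))/(-9583 - 8150) = 822 + (-4 + (-65 - 37))/(-17733) = 822 + (-4 - 102)*(-1/17733) = 822 - 106*(-1/17733) = 822 + 106/17733 = 14576632/17733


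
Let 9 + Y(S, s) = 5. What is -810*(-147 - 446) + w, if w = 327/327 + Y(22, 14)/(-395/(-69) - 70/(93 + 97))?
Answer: 1686439519/3511 ≈ 4.8033e+5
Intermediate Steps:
Y(S, s) = -4 (Y(S, s) = -9 + 5 = -4)
w = 889/3511 (w = 327/327 - 4/(-395/(-69) - 70/(93 + 97)) = 327*(1/327) - 4/(-395*(-1/69) - 70/190) = 1 - 4/(395/69 - 70*1/190) = 1 - 4/(395/69 - 7/19) = 1 - 4/7022/1311 = 1 - 4*1311/7022 = 1 - 2622/3511 = 889/3511 ≈ 0.25320)
-810*(-147 - 446) + w = -810*(-147 - 446) + 889/3511 = -810*(-593) + 889/3511 = 480330 + 889/3511 = 1686439519/3511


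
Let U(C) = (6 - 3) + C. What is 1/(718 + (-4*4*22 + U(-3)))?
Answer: 1/366 ≈ 0.0027322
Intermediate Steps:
U(C) = 3 + C
1/(718 + (-4*4*22 + U(-3))) = 1/(718 + (-4*4*22 + (3 - 3))) = 1/(718 + (-16*22 + 0)) = 1/(718 + (-352 + 0)) = 1/(718 - 352) = 1/366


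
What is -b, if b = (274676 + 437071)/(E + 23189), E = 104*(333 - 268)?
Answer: -237249/9983 ≈ -23.765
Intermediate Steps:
E = 6760 (E = 104*65 = 6760)
b = 237249/9983 (b = (274676 + 437071)/(6760 + 23189) = 711747/29949 = 711747*(1/29949) = 237249/9983 ≈ 23.765)
-b = -1*237249/9983 = -237249/9983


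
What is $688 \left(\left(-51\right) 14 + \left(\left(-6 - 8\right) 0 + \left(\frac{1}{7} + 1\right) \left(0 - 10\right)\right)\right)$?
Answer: $- \frac{3493664}{7} \approx -4.991 \cdot 10^{5}$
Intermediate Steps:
$688 \left(\left(-51\right) 14 + \left(\left(-6 - 8\right) 0 + \left(\frac{1}{7} + 1\right) \left(0 - 10\right)\right)\right) = 688 \left(-714 + \left(\left(-14\right) 0 + \left(\frac{1}{7} + 1\right) \left(-10\right)\right)\right) = 688 \left(-714 + \left(0 + \frac{8}{7} \left(-10\right)\right)\right) = 688 \left(-714 + \left(0 - \frac{80}{7}\right)\right) = 688 \left(-714 - \frac{80}{7}\right) = 688 \left(- \frac{5078}{7}\right) = - \frac{3493664}{7}$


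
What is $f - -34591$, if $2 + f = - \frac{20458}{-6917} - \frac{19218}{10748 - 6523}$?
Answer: $\frac{1010793681569}{29224325} \approx 34587.0$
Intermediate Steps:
$f = - \frac{104944506}{29224325}$ ($f = -2 - \left(- \frac{20458}{6917} + \frac{19218}{10748 - 6523}\right) = -2 - \left(- \frac{20458}{6917} + \frac{19218}{4225}\right) = -2 + \left(\frac{20458}{6917} - \frac{19218}{4225}\right) = -2 - \frac{46495856}{29224325} = - \frac{104944506}{29224325} \approx -3.591$)
$f - -34591 = - \frac{104944506}{29224325} - -34591 = - \frac{104944506}{29224325} + 34591 = \frac{1010793681569}{29224325}$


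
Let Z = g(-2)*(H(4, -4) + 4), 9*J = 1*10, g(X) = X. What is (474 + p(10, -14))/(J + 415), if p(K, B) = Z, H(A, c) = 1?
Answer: 4176/3745 ≈ 1.1151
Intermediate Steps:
J = 10/9 (J = (1*10)/9 = (1/9)*10 = 10/9 ≈ 1.1111)
Z = -10 (Z = -2*(1 + 4) = -2*5 = -10)
p(K, B) = -10
(474 + p(10, -14))/(J + 415) = (474 - 10)/(10/9 + 415) = 464/(3745/9) = 464*(9/3745) = 4176/3745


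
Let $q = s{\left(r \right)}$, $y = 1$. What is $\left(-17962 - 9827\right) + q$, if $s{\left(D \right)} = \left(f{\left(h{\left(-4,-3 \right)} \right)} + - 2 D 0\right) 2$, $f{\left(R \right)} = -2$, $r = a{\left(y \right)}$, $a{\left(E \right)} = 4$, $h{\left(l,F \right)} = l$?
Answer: $-27793$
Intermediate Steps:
$r = 4$
$s{\left(D \right)} = -4$ ($s{\left(D \right)} = \left(-2 + - 2 D 0\right) 2 = \left(-2 + 0\right) 2 = \left(-2\right) 2 = -4$)
$q = -4$
$\left(-17962 - 9827\right) + q = \left(-17962 - 9827\right) - 4 = -27789 - 4 = -27793$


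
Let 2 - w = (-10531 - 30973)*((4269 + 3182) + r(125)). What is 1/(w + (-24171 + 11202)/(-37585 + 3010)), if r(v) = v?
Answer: 11525/3623855380973 ≈ 3.1803e-9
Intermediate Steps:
w = 314434306 (w = 2 - (-10531 - 30973)*((4269 + 3182) + 125) = 2 - (-41504)*(7451 + 125) = 2 - (-41504)*7576 = 2 - 1*(-314434304) = 2 + 314434304 = 314434306)
1/(w + (-24171 + 11202)/(-37585 + 3010)) = 1/(314434306 + (-24171 + 11202)/(-37585 + 3010)) = 1/(314434306 - 12969/(-34575)) = 1/(314434306 - 12969*(-1/34575)) = 1/(314434306 + 4323/11525) = 1/(3623855380973/11525) = 11525/3623855380973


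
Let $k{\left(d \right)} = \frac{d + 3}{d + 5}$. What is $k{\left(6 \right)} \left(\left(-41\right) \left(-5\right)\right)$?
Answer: $\frac{1845}{11} \approx 167.73$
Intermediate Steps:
$k{\left(d \right)} = \frac{3 + d}{5 + d}$
$k{\left(6 \right)} \left(\left(-41\right) \left(-5\right)\right) = \frac{3 + 6}{5 + 6} \left(\left(-41\right) \left(-5\right)\right) = \frac{1}{11} \cdot 9 \cdot 205 = \frac{9}{11} \cdot 205 = \frac{1845}{11}$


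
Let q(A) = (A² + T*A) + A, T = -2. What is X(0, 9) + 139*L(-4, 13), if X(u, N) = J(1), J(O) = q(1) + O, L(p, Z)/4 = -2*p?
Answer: 4449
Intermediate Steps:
q(A) = A² - A (q(A) = (A² - 2*A) + A = A² - A)
L(p, Z) = -8*p (L(p, Z) = 4*(-2*p) = -8*p)
J(O) = O (J(O) = 1*(-1 + 1) + O = 1*0 + O = 0 + O = O)
X(u, N) = 1
X(0, 9) + 139*L(-4, 13) = 1 + 139*(-8*(-4)) = 1 + 139*32 = 1 + 4448 = 4449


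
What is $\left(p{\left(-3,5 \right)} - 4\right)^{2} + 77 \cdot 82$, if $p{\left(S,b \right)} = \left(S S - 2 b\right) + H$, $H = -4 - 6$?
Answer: $6539$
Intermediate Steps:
$H = -10$ ($H = -4 - 6 = -10$)
$p{\left(S,b \right)} = -10 + S^{2} - 2 b$ ($p{\left(S,b \right)} = \left(S S - 2 b\right) - 10 = \left(S^{2} - 2 b\right) - 10 = -10 + S^{2} - 2 b$)
$\left(p{\left(-3,5 \right)} - 4\right)^{2} + 77 \cdot 82 = \left(\left(-10 + \left(-3\right)^{2} - 10\right) - 4\right)^{2} + 77 \cdot 82 = \left(\left(-10 + 9 - 10\right) - 4\right)^{2} + 6314 = \left(-11 - 4\right)^{2} + 6314 = \left(-15\right)^{2} + 6314 = 225 + 6314 = 6539$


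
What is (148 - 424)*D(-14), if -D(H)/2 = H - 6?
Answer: -11040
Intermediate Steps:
D(H) = 12 - 2*H (D(H) = -2*(H - 6) = -2*(-6 + H) = 12 - 2*H)
(148 - 424)*D(-14) = (148 - 424)*(12 - 2*(-14)) = -276*(12 + 28) = -276*40 = -11040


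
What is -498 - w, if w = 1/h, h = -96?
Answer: -47807/96 ≈ -497.99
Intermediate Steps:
w = -1/96 (w = 1/(-96) = -1/96 ≈ -0.010417)
-498 - w = -498 - 1*(-1/96) = -498 + 1/96 = -47807/96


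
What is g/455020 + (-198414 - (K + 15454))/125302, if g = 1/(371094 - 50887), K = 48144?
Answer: -615730689703619/294460890651940 ≈ -2.0910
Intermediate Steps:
g = 1/320207 ≈ 3.1230e-6
g/455020 + (-198414 - (K + 15454))/125302 = (1/320207)/455020 + (-198414 - (48144 + 15454))/125302 = (1/320207)*(1/455020) + (-198414 - 1*63598)*(1/125302) = 1/145700589140 + (-198414 - 63598)*(1/125302) = 1/145700589140 - 262012*1/125302 = 1/145700589140 - 4226/2021 = -615730689703619/294460890651940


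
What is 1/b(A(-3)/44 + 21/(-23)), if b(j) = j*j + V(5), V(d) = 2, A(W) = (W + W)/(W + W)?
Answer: 1024144/2860089 ≈ 0.35808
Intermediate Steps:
A(W) = 1 (A(W) = (2*W)/((2*W)) = (2*W)*(1/(2*W)) = 1)
b(j) = 2 + j² (b(j) = j*j + 2 = j² + 2 = 2 + j²)
1/b(A(-3)/44 + 21/(-23)) = 1/(2 + (1/44 + 21/(-23))²) = 1/(2 + (1*(1/44) + 21*(-1/23))²) = 1/(2 + (1/44 - 21/23)²) = 1/(2 + (-901/1012)²) = 1/(2 + 811801/1024144) = 1/(2860089/1024144) = 1024144/2860089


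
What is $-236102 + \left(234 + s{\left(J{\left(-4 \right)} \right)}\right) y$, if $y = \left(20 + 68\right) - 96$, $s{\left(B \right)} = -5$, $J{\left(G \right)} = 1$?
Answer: $-237934$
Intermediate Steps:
$y = -8$ ($y = 88 - 96 = -8$)
$-236102 + \left(234 + s{\left(J{\left(-4 \right)} \right)}\right) y = -236102 + \left(234 - 5\right) \left(-8\right) = -236102 + 229 \left(-8\right) = -236102 - 1832 = -237934$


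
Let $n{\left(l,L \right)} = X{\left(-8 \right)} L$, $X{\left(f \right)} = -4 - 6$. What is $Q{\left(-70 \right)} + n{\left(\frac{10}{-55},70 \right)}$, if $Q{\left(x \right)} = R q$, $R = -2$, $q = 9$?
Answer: $-718$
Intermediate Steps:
$X{\left(f \right)} = -10$ ($X{\left(f \right)} = -4 - 6 = -10$)
$n{\left(l,L \right)} = - 10 L$
$Q{\left(x \right)} = -18$ ($Q{\left(x \right)} = \left(-2\right) 9 = -18$)
$Q{\left(-70 \right)} + n{\left(\frac{10}{-55},70 \right)} = -18 - 700 = -718$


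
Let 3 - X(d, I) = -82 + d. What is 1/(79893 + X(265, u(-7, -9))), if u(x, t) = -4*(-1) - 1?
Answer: 1/79713 ≈ 1.2545e-5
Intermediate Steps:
u(x, t) = 3 (u(x, t) = 4 - 1 = 3)
X(d, I) = 85 - d (X(d, I) = 3 - (-82 + d) = 3 + (82 - d) = 85 - d)
1/(79893 + X(265, u(-7, -9))) = 1/(79893 + (85 - 1*265)) = 1/(79893 + (85 - 265)) = 1/(79893 - 180) = 1/79713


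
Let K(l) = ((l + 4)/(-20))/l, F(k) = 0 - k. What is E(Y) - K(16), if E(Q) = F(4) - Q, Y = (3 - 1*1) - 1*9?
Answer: 49/16 ≈ 3.0625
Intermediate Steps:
F(k) = -k
Y = -7 (Y = (3 - 1) - 9 = 2 - 9 = -7)
K(l) = (-1/5 - l/20)/l (K(l) = ((4 + l)*(-1/20))/l = (-1/5 - l/20)/l)
E(Q) = -4 - Q (E(Q) = -1*4 - Q = -4 - Q)
E(Y) - K(16) = (-4 - 1*(-7)) - (-4 - 1*16)/(20*16) = (-4 + 7) - (-4 - 16)/(20*16) = 3 - (-20)/(20*16) = 3 - 1*(-1/16) = 3 + 1/16 = 49/16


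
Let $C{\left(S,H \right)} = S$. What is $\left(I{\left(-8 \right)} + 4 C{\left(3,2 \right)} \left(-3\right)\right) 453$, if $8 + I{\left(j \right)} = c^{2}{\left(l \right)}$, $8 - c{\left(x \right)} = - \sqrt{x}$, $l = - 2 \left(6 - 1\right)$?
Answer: $4530 + 7248 i \sqrt{10} \approx 4530.0 + 22920.0 i$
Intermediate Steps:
$l = -10$ ($l = \left(-2\right) 5 = -10$)
$c{\left(x \right)} = 8 + \sqrt{x}$ ($c{\left(x \right)} = 8 - - \sqrt{x} = 8 + \sqrt{x}$)
$I{\left(j \right)} = -8 + \left(8 + i \sqrt{10}\right)^{2}$ ($I{\left(j \right)} = -8 + \left(8 + \sqrt{-10}\right)^{2} = -8 + \left(8 + i \sqrt{10}\right)^{2}$)
$\left(I{\left(-8 \right)} + 4 C{\left(3,2 \right)} \left(-3\right)\right) 453 = \left(\left(46 + 16 i \sqrt{10}\right) + 4 \cdot 3 \left(-3\right)\right) 453 = \left(\left(46 + 16 i \sqrt{10}\right) + 12 \left(-3\right)\right) 453 = \left(\left(46 + 16 i \sqrt{10}\right) - 36\right) 453 = \left(10 + 16 i \sqrt{10}\right) 453 = 4530 + 7248 i \sqrt{10}$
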